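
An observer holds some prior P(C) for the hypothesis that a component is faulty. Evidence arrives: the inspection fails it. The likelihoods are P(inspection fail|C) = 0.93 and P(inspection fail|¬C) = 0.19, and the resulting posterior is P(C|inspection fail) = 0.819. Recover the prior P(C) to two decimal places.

P(C) = 0.48

In odds form, posterior odds = prior odds × likelihood ratio, so prior odds = posterior odds ÷ LR.
Posterior odds = 0.819/(1−0.819) = 4.5249. LR = 0.93/0.19 = 4.8947.
Prior odds = 4.5249/4.8947 = 0.9244, so P(C) = 0.9244/(1+0.9244) ≈ 0.48.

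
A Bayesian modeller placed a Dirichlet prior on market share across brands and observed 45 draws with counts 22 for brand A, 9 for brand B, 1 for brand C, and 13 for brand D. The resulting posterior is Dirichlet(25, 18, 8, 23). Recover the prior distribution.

For a Dirichlet(α) prior with multinomial counts c, the posterior is Dirichlet(α + c) componentwise.
Subtract each count from the matching posterior parameter: 25−22=3, 18−9=9, 8−1=7, 23−13=10.

Dirichlet(3, 9, 7, 10)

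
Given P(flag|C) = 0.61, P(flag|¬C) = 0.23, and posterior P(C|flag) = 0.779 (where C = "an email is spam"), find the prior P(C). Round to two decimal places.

P(C) = 0.57

Bayes' rule in odds form gives O(C|E) = O(C)·[P(E|C)/P(E|¬C)], hence O(C) = O(C|E)/LR.
Posterior odds = 0.779/(1−0.779) = 3.5249. LR = 0.61/0.23 = 2.6522.
Prior odds = 3.5249/2.6522 = 1.3290, so P(C) = 1.3290/(1+1.3290) ≈ 0.57.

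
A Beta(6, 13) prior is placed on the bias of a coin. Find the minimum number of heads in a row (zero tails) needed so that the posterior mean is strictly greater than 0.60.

k = 14

After k heads and 0 tails the posterior is Beta(6+k, 13), with mean (6+k)/(6+13+k).
Set (6+k)/(19+k) > 0.60 and solve: k > (0.60·19 − 6)/(1 − 0.60) = 13.500.
The smallest integer exceeding 13.500 is 14.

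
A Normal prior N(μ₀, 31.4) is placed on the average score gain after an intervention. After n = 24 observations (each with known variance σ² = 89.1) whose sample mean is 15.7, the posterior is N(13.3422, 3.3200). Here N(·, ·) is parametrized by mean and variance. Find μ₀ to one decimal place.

The posterior mean is a precision-weighted average: μ_n = (τ₀μ₀ + τ_data·x̄)/(τ₀+τ_data), with τ₀=1/σ₀² and τ_data=n/σ².
Here τ₀ = 1/31.4 = 0.031847 and τ_data = 24/89.1 = 0.269360, so τ_n = 0.301207.
Rearranging for μ₀: μ₀ = (μ_n·τ_n − τ_data·x̄)/τ₀ = (13.3422·0.301207 − 0.269360·15.7) / 0.031847 = -0.210188/0.031847 ≈ -6.6.

μ₀ = -6.6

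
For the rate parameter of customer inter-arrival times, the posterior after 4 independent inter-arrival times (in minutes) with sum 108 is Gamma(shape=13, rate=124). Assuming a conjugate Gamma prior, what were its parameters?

For an exponential likelihood with a Gamma(α, β) prior on the rate, n observations with total T give posterior Gamma(α+n, β+T).
So α = 13 − 4 = 9 and β = 124 − 108 = 16.

Gamma(shape=9, rate=16)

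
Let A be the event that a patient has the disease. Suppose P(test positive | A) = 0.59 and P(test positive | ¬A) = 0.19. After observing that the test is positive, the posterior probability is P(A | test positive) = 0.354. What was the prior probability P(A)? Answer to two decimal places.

In odds form, posterior odds = prior odds × likelihood ratio, so prior odds = posterior odds ÷ LR.
Posterior odds = 0.354/(1−0.354) = 0.5480. LR = 0.59/0.19 = 3.1053.
Prior odds = 0.5480/3.1053 = 0.1765, so P(A) = 0.1765/(1+0.1765) ≈ 0.15.

P(A) = 0.15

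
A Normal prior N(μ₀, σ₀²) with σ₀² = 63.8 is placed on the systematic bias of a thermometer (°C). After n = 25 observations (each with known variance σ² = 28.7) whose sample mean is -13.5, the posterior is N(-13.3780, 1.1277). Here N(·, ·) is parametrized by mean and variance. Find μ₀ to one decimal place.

μ₀ = -6.6

The posterior mean is a precision-weighted average: μ_n = (τ₀μ₀ + τ_data·x̄)/(τ₀+τ_data), with τ₀=1/σ₀² and τ_data=n/σ².
Here τ₀ = 1/63.8 = 0.015674 and τ_data = 25/28.7 = 0.871080, so τ_n = 0.886754.
Rearranging for μ₀: μ₀ = (μ_n·τ_n − τ_data·x̄)/τ₀ = (-13.3780·0.886754 − 0.871080·-13.5) / 0.015674 = -0.103415/0.015674 ≈ -6.6.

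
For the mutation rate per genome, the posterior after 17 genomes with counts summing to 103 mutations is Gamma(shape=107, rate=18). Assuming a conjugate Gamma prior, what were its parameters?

Gamma(shape=4, rate=1)

A Gamma(α, β) prior (rate parametrization) on a Poisson rate with n observations summing to S gives posterior Gamma(α+S, β+n).
So α = 107 − 103 = 4 and β = 18 − 17 = 1.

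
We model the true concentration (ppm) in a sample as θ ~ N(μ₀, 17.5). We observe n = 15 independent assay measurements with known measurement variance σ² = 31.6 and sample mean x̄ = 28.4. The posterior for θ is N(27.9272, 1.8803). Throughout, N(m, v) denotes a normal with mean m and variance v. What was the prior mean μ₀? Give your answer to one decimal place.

μ₀ = 24.0

With known observation variance, the Normal–Normal posterior has precision τ_n = τ₀ + n/σ² and mean μ_n = (τ₀μ₀ + (n/σ²)x̄)/τ_n.
Here τ₀ = 1/17.5 = 0.057143 and τ_data = 15/31.6 = 0.474684, so τ_n = 0.531827.
Rearranging for μ₀: μ₀ = (μ_n·τ_n − τ_data·x̄)/τ₀ = (27.9272·0.531827 − 0.474684·28.4) / 0.057143 = 1.371413/0.057143 ≈ 24.0.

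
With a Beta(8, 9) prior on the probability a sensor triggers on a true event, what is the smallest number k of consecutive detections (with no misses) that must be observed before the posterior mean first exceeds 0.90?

k = 74

After k detections and 0 misses the posterior is Beta(8+k, 9), with mean (8+k)/(8+9+k).
Set (8+k)/(17+k) > 0.90 and solve: k > (0.90·17 − 8)/(1 − 0.90) = 73.000.
The smallest integer exceeding 73.000 is 74.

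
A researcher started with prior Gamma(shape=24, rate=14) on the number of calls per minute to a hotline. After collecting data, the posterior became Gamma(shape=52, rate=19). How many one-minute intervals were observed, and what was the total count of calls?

n = 5 one-minute intervals with total 28 calls

A Gamma(α, β) prior (rate parametrization) on a Poisson rate with n observations summing to S gives posterior Gamma(α+S, β+n).
Matching: Σxᵢ = 52 − 24 = 28 and n = 19 − 14 = 5.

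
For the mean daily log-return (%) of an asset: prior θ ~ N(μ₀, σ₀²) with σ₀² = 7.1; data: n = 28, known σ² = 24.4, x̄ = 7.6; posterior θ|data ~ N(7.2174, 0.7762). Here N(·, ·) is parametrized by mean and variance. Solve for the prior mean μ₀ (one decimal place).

μ₀ = 4.1

With known observation variance, the Normal–Normal posterior has precision τ_n = τ₀ + n/σ² and mean μ_n = (τ₀μ₀ + (n/σ²)x̄)/τ_n.
Here τ₀ = 1/7.1 = 0.140845 and τ_data = 28/24.4 = 1.147541, so τ_n = 1.288386.
Rearranging for μ₀: μ₀ = (μ_n·τ_n − τ_data·x̄)/τ₀ = (7.2174·1.288386 − 1.147541·7.6) / 0.140845 = 0.577486/0.140845 ≈ 4.1.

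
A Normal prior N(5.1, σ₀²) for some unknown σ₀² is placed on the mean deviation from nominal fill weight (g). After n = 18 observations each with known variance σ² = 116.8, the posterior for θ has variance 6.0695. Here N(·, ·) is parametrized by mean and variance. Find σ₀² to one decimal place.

For the Normal–Normal model with known σ², precisions add: τ_n = τ₀ + n/σ².
So 1/σ₀² = 1/6.0695 − 18/116.8 = 0.164758 − 0.154110 = 0.010648.
Hence σ₀² = 1/0.010648 ≈ 93.9.

σ₀² = 93.9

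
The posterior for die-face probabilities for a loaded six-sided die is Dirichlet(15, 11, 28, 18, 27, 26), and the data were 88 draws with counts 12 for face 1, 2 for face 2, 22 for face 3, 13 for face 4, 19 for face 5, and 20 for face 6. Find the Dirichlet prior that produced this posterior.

For a Dirichlet(α) prior with multinomial counts c, the posterior is Dirichlet(α + c) componentwise.
Subtract each count from the matching posterior parameter: 15−12=3, 11−2=9, 28−22=6, 18−13=5, 27−19=8, 26−20=6.

Dirichlet(3, 9, 6, 5, 8, 6)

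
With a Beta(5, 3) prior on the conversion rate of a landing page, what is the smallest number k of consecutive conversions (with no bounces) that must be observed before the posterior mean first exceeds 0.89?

After k conversions and 0 bounces the posterior is Beta(5+k, 3), with mean (5+k)/(5+3+k).
Set (5+k)/(8+k) > 0.89 and solve: k > (0.89·8 − 5)/(1 − 0.89) = 19.273.
The smallest integer exceeding 19.273 is 20, and checking k=20: (25)/(28) = 0.8929 > 0.89.

k = 20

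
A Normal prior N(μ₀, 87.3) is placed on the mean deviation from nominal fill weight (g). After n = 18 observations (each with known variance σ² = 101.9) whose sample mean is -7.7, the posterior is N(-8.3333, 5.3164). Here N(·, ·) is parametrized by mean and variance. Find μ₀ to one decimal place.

μ₀ = -18.1

With known observation variance, the Normal–Normal posterior has precision τ_n = τ₀ + n/σ² and mean μ_n = (τ₀μ₀ + (n/σ²)x̄)/τ_n.
Here τ₀ = 1/87.3 = 0.011455 and τ_data = 18/101.9 = 0.176644, so τ_n = 0.188099.
Rearranging for μ₀: μ₀ = (μ_n·τ_n − τ_data·x̄)/τ₀ = (-8.3333·0.188099 − 0.176644·-7.7) / 0.011455 = -0.207327/0.011455 ≈ -18.1.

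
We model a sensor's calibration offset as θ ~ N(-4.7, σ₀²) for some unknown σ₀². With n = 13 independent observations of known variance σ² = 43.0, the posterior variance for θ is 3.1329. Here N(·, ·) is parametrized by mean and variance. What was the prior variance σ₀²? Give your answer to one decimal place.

σ₀² = 59.3

Posterior precision equals prior precision plus data precision: 1/σ_n² = 1/σ₀² + n/σ².
So 1/σ₀² = 1/3.1329 − 13/43.0 = 0.319193 − 0.302326 = 0.016867.
Hence σ₀² = 1/0.016867 ≈ 59.3.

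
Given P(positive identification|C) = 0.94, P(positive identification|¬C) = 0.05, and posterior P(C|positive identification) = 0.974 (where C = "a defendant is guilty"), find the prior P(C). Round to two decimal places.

P(C) = 0.67

Bayes' rule in odds form gives O(C|E) = O(C)·[P(E|C)/P(E|¬C)], hence O(C) = O(C|E)/LR.
Posterior odds = 0.974/(1−0.974) = 37.4615. LR = 0.94/0.05 = 18.8000.
Prior odds = 37.4615/18.8000 = 1.9926, so P(C) = 1.9926/(1+1.9926) ≈ 0.67.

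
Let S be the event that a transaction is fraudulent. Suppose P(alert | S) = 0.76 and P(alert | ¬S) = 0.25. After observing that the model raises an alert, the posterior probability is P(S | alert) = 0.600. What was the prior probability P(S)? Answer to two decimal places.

P(S) = 0.33

In odds form, posterior odds = prior odds × likelihood ratio, so prior odds = posterior odds ÷ LR.
Posterior odds = 0.600/(1−0.600) = 1.5000. LR = 0.76/0.25 = 3.0400.
Prior odds = 1.5000/3.0400 = 0.4934, so P(S) = 0.4934/(1+0.4934) ≈ 0.33.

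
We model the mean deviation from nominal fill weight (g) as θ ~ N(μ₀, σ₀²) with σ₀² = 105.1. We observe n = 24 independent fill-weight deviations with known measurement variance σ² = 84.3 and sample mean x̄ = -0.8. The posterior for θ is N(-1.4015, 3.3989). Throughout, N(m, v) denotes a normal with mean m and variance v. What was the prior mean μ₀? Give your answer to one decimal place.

μ₀ = -19.4

With known observation variance, the Normal–Normal posterior has precision τ_n = τ₀ + n/σ² and mean μ_n = (τ₀μ₀ + (n/σ²)x̄)/τ_n.
Here τ₀ = 1/105.1 = 0.009515 and τ_data = 24/84.3 = 0.284698, so τ_n = 0.294213.
Rearranging for μ₀: μ₀ = (μ_n·τ_n − τ_data·x̄)/τ₀ = (-1.4015·0.294213 − 0.284698·-0.8) / 0.009515 = -0.184581/0.009515 ≈ -19.4.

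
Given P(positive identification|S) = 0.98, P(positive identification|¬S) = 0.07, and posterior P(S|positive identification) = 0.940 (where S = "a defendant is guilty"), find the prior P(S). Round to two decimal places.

P(S) = 0.53

Bayes' rule in odds form gives O(S|E) = O(S)·[P(E|S)/P(E|¬S)], hence O(S) = O(S|E)/LR.
Posterior odds = 0.940/(1−0.940) = 15.6667. LR = 0.98/0.07 = 14.0000.
Prior odds = 15.6667/14.0000 = 1.1191, so P(S) = 1.1191/(1+1.1191) ≈ 0.53.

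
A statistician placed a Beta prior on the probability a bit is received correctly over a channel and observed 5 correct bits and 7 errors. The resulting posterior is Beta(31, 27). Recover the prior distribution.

A Beta(a, b) prior with s successes and f failures in binomial data gives a Beta(a+s, b+f) posterior.
Subtract the data counts: 31−5=26, 27−7=20.

Beta(26, 20)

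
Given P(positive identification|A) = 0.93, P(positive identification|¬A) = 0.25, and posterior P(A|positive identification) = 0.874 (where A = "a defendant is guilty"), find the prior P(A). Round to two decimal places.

P(A) = 0.65

In odds form, posterior odds = prior odds × likelihood ratio, so prior odds = posterior odds ÷ LR.
Posterior odds = 0.874/(1−0.874) = 6.9365. LR = 0.93/0.25 = 3.7200.
Prior odds = 6.9365/3.7200 = 1.8647, so P(A) = 1.8647/(1+1.8647) ≈ 0.65.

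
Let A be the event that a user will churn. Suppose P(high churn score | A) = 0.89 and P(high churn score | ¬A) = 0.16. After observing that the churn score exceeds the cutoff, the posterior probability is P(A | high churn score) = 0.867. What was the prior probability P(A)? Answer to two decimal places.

P(A) = 0.54

Bayes' rule in odds form gives O(A|E) = O(A)·[P(E|A)/P(E|¬A)], hence O(A) = O(A|E)/LR.
Posterior odds = 0.867/(1−0.867) = 6.5188. LR = 0.89/0.16 = 5.5625.
Prior odds = 6.5188/5.5625 = 1.1719, so P(A) = 1.1719/(1+1.1719) ≈ 0.54.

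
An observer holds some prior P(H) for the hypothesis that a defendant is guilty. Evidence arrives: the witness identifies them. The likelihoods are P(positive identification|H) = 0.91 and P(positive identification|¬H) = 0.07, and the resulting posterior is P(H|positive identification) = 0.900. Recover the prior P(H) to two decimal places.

P(H) = 0.41

In odds form, posterior odds = prior odds × likelihood ratio, so prior odds = posterior odds ÷ LR.
Posterior odds = 0.900/(1−0.900) = 9.0000. LR = 0.91/0.07 = 13.0000.
Prior odds = 9.0000/13.0000 = 0.6923, so P(H) = 0.6923/(1+0.6923) ≈ 0.41.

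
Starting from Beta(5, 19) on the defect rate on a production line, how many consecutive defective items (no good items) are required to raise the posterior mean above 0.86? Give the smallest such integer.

After k defective items and 0 good items the posterior is Beta(5+k, 19), with mean (5+k)/(5+19+k).
Set (5+k)/(24+k) > 0.86 and solve: k > (0.86·24 − 5)/(1 − 0.86) = 111.714.
The smallest integer exceeding 111.714 is 112, and checking k=112: (117)/(136) = 0.8603 > 0.86.

k = 112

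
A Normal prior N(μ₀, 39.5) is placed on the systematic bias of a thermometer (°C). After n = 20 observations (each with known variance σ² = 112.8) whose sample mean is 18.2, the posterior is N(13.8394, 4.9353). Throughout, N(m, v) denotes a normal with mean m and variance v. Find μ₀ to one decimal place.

μ₀ = -16.7

The posterior mean is a precision-weighted average: μ_n = (τ₀μ₀ + τ_data·x̄)/(τ₀+τ_data), with τ₀=1/σ₀² and τ_data=n/σ².
Here τ₀ = 1/39.5 = 0.025316 and τ_data = 20/112.8 = 0.177305, so τ_n = 0.202621.
Rearranging for μ₀: μ₀ = (μ_n·τ_n − τ_data·x̄)/τ₀ = (13.8394·0.202621 − 0.177305·18.2) / 0.025316 = -0.422798/0.025316 ≈ -16.7.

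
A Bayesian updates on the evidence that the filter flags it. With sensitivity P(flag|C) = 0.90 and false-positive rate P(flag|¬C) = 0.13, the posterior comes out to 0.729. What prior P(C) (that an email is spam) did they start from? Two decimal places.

P(C) = 0.28

In odds form, posterior odds = prior odds × likelihood ratio, so prior odds = posterior odds ÷ LR.
Posterior odds = 0.729/(1−0.729) = 2.6900. LR = 0.90/0.13 = 6.9231.
Prior odds = 2.6900/6.9231 = 0.3886, so P(C) = 0.3886/(1+0.3886) ≈ 0.28.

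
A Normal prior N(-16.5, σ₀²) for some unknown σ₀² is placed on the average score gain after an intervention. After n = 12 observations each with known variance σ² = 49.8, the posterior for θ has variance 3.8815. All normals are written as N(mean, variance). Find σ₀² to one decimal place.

σ₀² = 60.0

For the Normal–Normal model with known σ², precisions add: τ_n = τ₀ + n/σ².
So 1/σ₀² = 1/3.8815 − 12/49.8 = 0.257632 − 0.240964 = 0.016668.
Hence σ₀² = 1/0.016668 ≈ 60.0.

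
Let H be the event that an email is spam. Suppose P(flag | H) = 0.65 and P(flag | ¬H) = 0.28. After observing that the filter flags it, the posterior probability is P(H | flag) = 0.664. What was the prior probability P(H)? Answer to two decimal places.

P(H) = 0.46

Bayes' rule in odds form gives O(H|E) = O(H)·[P(E|H)/P(E|¬H)], hence O(H) = O(H|E)/LR.
Posterior odds = 0.664/(1−0.664) = 1.9762. LR = 0.65/0.28 = 2.3214.
Prior odds = 1.9762/2.3214 = 0.8513, so P(H) = 0.8513/(1+0.8513) ≈ 0.46.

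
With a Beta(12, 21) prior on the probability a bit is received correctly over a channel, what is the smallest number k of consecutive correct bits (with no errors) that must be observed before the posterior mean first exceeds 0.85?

k = 108

After k correct bits and 0 errors the posterior is Beta(12+k, 21), with mean (12+k)/(12+21+k).
Set (12+k)/(33+k) > 0.85 and solve: k > (0.85·33 − 12)/(1 − 0.85) = 107.000.
The smallest integer exceeding 107.000 is 108, and checking k=108: (120)/(141) = 0.8511 > 0.85.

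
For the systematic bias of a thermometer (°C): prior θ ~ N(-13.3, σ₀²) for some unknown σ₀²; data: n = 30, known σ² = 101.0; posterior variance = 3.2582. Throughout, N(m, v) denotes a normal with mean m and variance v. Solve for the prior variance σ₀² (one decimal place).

For the Normal–Normal model with known σ², precisions add: τ_n = τ₀ + n/σ².
So 1/σ₀² = 1/3.2582 − 30/101.0 = 0.306918 − 0.297030 = 0.009888.
Hence σ₀² = 1/0.009888 ≈ 101.1.

σ₀² = 101.1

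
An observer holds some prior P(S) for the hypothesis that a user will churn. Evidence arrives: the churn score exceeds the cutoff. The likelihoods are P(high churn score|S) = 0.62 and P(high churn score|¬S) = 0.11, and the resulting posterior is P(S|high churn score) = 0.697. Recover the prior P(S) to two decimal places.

P(S) = 0.29

Bayes' rule in odds form gives O(S|E) = O(S)·[P(E|S)/P(E|¬S)], hence O(S) = O(S|E)/LR.
Posterior odds = 0.697/(1−0.697) = 2.3003. LR = 0.62/0.11 = 5.6364.
Prior odds = 2.3003/5.6364 = 0.4081, so P(S) = 0.4081/(1+0.4081) ≈ 0.29.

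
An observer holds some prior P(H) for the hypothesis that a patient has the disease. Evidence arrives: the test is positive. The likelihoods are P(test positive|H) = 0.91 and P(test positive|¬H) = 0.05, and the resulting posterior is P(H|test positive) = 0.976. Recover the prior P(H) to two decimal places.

Bayes' rule in odds form gives O(H|E) = O(H)·[P(E|H)/P(E|¬H)], hence O(H) = O(H|E)/LR.
Posterior odds = 0.976/(1−0.976) = 40.6667. LR = 0.91/0.05 = 18.2000.
Prior odds = 40.6667/18.2000 = 2.2344, so P(H) = 2.2344/(1+2.2344) ≈ 0.69.

P(H) = 0.69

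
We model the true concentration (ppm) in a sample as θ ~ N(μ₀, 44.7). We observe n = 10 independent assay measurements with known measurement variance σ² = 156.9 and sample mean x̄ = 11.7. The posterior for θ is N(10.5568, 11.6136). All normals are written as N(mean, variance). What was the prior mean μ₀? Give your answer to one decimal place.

μ₀ = 7.3

With known observation variance, the Normal–Normal posterior has precision τ_n = τ₀ + n/σ² and mean μ_n = (τ₀μ₀ + (n/σ²)x̄)/τ_n.
Here τ₀ = 1/44.7 = 0.022371 and τ_data = 10/156.9 = 0.063735, so τ_n = 0.086106.
Rearranging for μ₀: μ₀ = (μ_n·τ_n − τ_data·x̄)/τ₀ = (10.5568·0.086106 − 0.063735·11.7) / 0.022371 = 0.163304/0.022371 ≈ 7.3.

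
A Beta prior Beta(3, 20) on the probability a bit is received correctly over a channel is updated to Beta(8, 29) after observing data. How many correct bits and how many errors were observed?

A Beta(a, b) prior with s successes and f failures in binomial data gives a Beta(a+s, b+f) posterior.
Match parameters: s=8−3=5, f=29−20=9.

5 correct bits and 9 errors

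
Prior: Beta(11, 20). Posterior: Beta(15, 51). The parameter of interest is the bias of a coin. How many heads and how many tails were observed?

A Beta(a, b) prior with s successes and f failures in binomial data gives a Beta(a+s, b+f) posterior.
So s = 15 − 11 = 4 and f = 51 − 20 = 31.

4 heads and 31 tails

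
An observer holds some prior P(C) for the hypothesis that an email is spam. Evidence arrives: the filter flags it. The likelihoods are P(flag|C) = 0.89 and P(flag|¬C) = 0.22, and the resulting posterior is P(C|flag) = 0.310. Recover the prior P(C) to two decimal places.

In odds form, posterior odds = prior odds × likelihood ratio, so prior odds = posterior odds ÷ LR.
Posterior odds = 0.310/(1−0.310) = 0.4493. LR = 0.89/0.22 = 4.0455.
Prior odds = 0.4493/4.0455 = 0.1111, so P(C) = 0.1111/(1+0.1111) ≈ 0.10.

P(C) = 0.10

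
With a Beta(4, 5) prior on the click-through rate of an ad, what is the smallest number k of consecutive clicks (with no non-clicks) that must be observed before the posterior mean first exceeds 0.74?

k = 11

After k clicks and 0 non-clicks the posterior is Beta(4+k, 5), with mean (4+k)/(4+5+k).
Set (4+k)/(9+k) > 0.74 and solve: k > (0.74·9 − 4)/(1 − 0.74) = 10.231.
The smallest integer exceeding 10.231 is 11.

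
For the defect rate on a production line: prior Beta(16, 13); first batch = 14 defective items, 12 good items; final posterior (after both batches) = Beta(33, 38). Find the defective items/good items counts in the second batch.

Sequential conjugate updates are equivalent to a single update on the pooled data, so total successes = posterior α − prior α and total failures = posterior β − prior β.
Total across both batches: 33−16=17 defective items, 38−13=25 good items.
Subtract the first batch: 17−14=3 defective items and 25−12=13 good items.

3 defective items and 13 good items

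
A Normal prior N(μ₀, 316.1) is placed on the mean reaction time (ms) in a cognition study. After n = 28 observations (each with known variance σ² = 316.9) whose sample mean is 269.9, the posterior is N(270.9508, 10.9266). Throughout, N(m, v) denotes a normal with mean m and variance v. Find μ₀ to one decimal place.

With known observation variance, the Normal–Normal posterior has precision τ_n = τ₀ + n/σ² and mean μ_n = (τ₀μ₀ + (n/σ²)x̄)/τ_n.
Here τ₀ = 1/316.1 = 0.003164 and τ_data = 28/316.9 = 0.088356, so τ_n = 0.091520.
Rearranging for μ₀: μ₀ = (μ_n·τ_n − τ_data·x̄)/τ₀ = (270.9508·0.091520 − 0.088356·269.9) / 0.003164 = 0.950133/0.003164 ≈ 300.3.

μ₀ = 300.3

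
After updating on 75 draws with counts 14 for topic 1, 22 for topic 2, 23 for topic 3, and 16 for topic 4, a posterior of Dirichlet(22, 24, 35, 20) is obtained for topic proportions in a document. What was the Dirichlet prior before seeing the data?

For a Dirichlet(α) prior with multinomial counts c, the posterior is Dirichlet(α + c) componentwise.
Subtract each count from the matching posterior parameter: 22−14=8, 24−22=2, 35−23=12, 20−16=4.

Dirichlet(8, 2, 12, 4)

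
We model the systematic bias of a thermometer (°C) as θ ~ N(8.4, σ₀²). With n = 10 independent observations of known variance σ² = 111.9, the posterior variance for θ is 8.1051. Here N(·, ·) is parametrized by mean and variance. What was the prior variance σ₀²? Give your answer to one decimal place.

Posterior precision equals prior precision plus data precision: 1/σ_n² = 1/σ₀² + n/σ².
So 1/σ₀² = 1/8.1051 − 10/111.9 = 0.123379 − 0.089366 = 0.034013.
Hence σ₀² = 1/0.034013 ≈ 29.4.

σ₀² = 29.4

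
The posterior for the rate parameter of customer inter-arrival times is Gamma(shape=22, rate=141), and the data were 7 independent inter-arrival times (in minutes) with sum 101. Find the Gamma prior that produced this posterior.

Gamma(shape=15, rate=40)

Gamma–exponential conjugacy: posterior shape = α + n, posterior rate = β + Σtᵢ.
So α = 22 − 7 = 15 and β = 141 − 101 = 40.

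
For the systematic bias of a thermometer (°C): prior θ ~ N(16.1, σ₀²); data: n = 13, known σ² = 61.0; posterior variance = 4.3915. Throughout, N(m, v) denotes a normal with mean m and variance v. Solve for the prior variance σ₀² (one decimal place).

Posterior precision equals prior precision plus data precision: 1/σ_n² = 1/σ₀² + n/σ².
So 1/σ₀² = 1/4.3915 − 13/61.0 = 0.227713 − 0.213115 = 0.014598.
Hence σ₀² = 1/0.014598 ≈ 68.5.

σ₀² = 68.5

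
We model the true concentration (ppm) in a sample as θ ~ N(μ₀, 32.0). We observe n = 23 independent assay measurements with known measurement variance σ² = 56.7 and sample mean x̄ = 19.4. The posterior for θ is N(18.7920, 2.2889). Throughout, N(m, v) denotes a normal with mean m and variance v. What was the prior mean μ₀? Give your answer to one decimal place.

With known observation variance, the Normal–Normal posterior has precision τ_n = τ₀ + n/σ² and mean μ_n = (τ₀μ₀ + (n/σ²)x̄)/τ_n.
Here τ₀ = 1/32.0 = 0.031250 and τ_data = 23/56.7 = 0.405644, so τ_n = 0.436894.
Rearranging for μ₀: μ₀ = (μ_n·τ_n − τ_data·x̄)/τ₀ = (18.7920·0.436894 − 0.405644·19.4) / 0.031250 = 0.340618/0.031250 ≈ 10.9.

μ₀ = 10.9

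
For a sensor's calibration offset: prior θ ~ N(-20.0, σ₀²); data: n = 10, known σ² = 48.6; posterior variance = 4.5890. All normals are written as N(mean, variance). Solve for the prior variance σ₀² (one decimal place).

Posterior precision equals prior precision plus data precision: 1/σ_n² = 1/σ₀² + n/σ².
So 1/σ₀² = 1/4.5890 − 10/48.6 = 0.217912 − 0.205761 = 0.012151.
Hence σ₀² = 1/0.012151 ≈ 82.3.

σ₀² = 82.3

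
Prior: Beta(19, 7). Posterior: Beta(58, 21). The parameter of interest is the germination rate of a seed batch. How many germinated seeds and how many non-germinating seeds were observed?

A Beta(α, β) prior with s successes and f failures in binomial data gives a Beta(α+s, β+f) posterior.
Match parameters: s=58−19=39, f=21−7=14.

39 germinated seeds and 14 non-germinating seeds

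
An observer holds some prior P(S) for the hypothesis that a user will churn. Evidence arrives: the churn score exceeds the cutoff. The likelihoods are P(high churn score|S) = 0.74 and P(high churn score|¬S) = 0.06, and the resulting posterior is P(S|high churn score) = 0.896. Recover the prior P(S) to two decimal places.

Bayes' rule in odds form gives O(S|E) = O(S)·[P(E|S)/P(E|¬S)], hence O(S) = O(S|E)/LR.
Posterior odds = 0.896/(1−0.896) = 8.6154. LR = 0.74/0.06 = 12.3333.
Prior odds = 8.6154/12.3333 = 0.6985, so P(S) = 0.6985/(1+0.6985) ≈ 0.41.

P(S) = 0.41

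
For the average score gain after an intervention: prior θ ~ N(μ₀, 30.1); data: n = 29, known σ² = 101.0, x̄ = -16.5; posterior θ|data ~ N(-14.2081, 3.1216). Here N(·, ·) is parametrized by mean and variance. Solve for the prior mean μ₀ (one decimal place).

With known observation variance, the Normal–Normal posterior has precision τ_n = τ₀ + n/σ² and mean μ_n = (τ₀μ₀ + (n/σ²)x̄)/τ_n.
Here τ₀ = 1/30.1 = 0.033223 and τ_data = 29/101.0 = 0.287129, so τ_n = 0.320352.
Rearranging for μ₀: μ₀ = (μ_n·τ_n − τ_data·x̄)/τ₀ = (-14.2081·0.320352 − 0.287129·-16.5) / 0.033223 = 0.186035/0.033223 ≈ 5.6.

μ₀ = 5.6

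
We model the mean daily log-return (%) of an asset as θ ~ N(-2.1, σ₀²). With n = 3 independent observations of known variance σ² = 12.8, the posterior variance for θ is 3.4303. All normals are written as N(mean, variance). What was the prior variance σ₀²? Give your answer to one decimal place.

σ₀² = 17.5

For the Normal–Normal model with known σ², precisions add: τ_n = τ₀ + n/σ².
So 1/σ₀² = 1/3.4303 − 3/12.8 = 0.291520 − 0.234375 = 0.057145.
Hence σ₀² = 1/0.057145 ≈ 17.5.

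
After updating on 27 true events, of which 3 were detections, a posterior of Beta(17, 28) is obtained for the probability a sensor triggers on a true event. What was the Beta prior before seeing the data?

Beta(14, 4)

A Beta(α, β) prior with s successes and f failures in binomial data gives a Beta(α+s, β+f) posterior.
Subtract the data counts: 17−3=14, 28−24=4.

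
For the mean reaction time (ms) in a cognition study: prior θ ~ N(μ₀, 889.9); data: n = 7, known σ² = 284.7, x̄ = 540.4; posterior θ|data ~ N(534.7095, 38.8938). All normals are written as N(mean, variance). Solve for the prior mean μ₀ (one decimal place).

μ₀ = 410.2

The posterior mean is a precision-weighted average: μ_n = (τ₀μ₀ + τ_data·x̄)/(τ₀+τ_data), with τ₀=1/σ₀² and τ_data=n/σ².
Here τ₀ = 1/889.9 = 0.001124 and τ_data = 7/284.7 = 0.024587, so τ_n = 0.025711.
Rearranging for μ₀: μ₀ = (μ_n·τ_n − τ_data·x̄)/τ₀ = (534.7095·0.025711 − 0.024587·540.4) / 0.001124 = 0.461101/0.001124 ≈ 410.2.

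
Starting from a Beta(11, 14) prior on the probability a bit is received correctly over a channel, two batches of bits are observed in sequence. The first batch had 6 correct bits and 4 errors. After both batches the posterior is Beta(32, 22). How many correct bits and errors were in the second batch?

Sequential conjugate updates are equivalent to a single update on the pooled data, so total successes = posterior α − prior α and total failures = posterior β − prior β.
Total across both batches: 32−11=21 correct bits, 22−14=8 errors.
Subtract the first batch: 21−6=15 correct bits and 8−4=4 errors.

15 correct bits and 4 errors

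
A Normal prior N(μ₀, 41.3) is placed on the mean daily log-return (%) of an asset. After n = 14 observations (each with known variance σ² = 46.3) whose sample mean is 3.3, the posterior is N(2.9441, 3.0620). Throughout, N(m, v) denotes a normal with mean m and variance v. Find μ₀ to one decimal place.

μ₀ = -1.5

The posterior mean is a precision-weighted average: μ_n = (τ₀μ₀ + τ_data·x̄)/(τ₀+τ_data), with τ₀=1/σ₀² and τ_data=n/σ².
Here τ₀ = 1/41.3 = 0.024213 and τ_data = 14/46.3 = 0.302376, so τ_n = 0.326589.
Rearranging for μ₀: μ₀ = (μ_n·τ_n − τ_data·x̄)/τ₀ = (2.9441·0.326589 − 0.302376·3.3) / 0.024213 = -0.036330/0.024213 ≈ -1.5.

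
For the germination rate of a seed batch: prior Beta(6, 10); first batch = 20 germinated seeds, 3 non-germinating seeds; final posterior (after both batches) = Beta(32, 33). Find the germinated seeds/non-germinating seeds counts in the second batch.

6 germinated seeds and 20 non-germinating seeds

Because Beta–binomial updating is additive in the counts, the combined data contributed (α_post−α_prior, β_post−β_prior) successes and failures.
Total across both batches: 32−6=26 germinated seeds, 33−10=23 non-germinating seeds.
Subtract the first batch: 26−20=6 germinated seeds and 23−3=20 non-germinating seeds.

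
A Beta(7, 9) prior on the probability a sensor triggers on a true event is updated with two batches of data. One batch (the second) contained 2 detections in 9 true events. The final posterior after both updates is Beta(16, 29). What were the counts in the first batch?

7 detections and 13 misses

Because Beta–binomial updating is additive in the counts, the combined data contributed (α_post−α_prior, β_post−β_prior) successes and failures.
Total across both batches: 16−7=9 detections, 29−9=20 misses.
Subtract the second batch: 9−2=7 detections and 20−7=13 misses.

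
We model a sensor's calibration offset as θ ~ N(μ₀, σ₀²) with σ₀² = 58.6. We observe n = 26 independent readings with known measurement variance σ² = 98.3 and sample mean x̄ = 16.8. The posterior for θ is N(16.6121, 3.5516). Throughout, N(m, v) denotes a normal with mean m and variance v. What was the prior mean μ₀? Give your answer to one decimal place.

With known observation variance, the Normal–Normal posterior has precision τ_n = τ₀ + n/σ² and mean μ_n = (τ₀μ₀ + (n/σ²)x̄)/τ_n.
Here τ₀ = 1/58.6 = 0.017065 and τ_data = 26/98.3 = 0.264496, so τ_n = 0.281561.
Rearranging for μ₀: μ₀ = (μ_n·τ_n − τ_data·x̄)/τ₀ = (16.6121·0.281561 − 0.264496·16.8) / 0.017065 = 0.233787/0.017065 ≈ 13.7.

μ₀ = 13.7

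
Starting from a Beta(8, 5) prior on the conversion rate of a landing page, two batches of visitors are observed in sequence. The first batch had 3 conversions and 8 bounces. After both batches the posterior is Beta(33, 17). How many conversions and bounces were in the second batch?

22 conversions and 4 bounces

Because Beta–binomial updating is additive in the counts, the combined data contributed (α_post−α_prior, β_post−β_prior) successes and failures.
Total across both batches: 33−8=25 conversions, 17−5=12 bounces.
Subtract the first batch: 25−3=22 conversions and 12−8=4 bounces.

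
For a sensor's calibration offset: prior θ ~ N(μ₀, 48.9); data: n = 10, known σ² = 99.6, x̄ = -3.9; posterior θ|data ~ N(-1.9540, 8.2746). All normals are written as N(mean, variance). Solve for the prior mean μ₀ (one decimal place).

μ₀ = 7.6

With known observation variance, the Normal–Normal posterior has precision τ_n = τ₀ + n/σ² and mean μ_n = (τ₀μ₀ + (n/σ²)x̄)/τ_n.
Here τ₀ = 1/48.9 = 0.020450 and τ_data = 10/99.6 = 0.100402, so τ_n = 0.120852.
Rearranging for μ₀: μ₀ = (μ_n·τ_n − τ_data·x̄)/τ₀ = (-1.9540·0.120852 − 0.100402·-3.9) / 0.020450 = 0.155423/0.020450 ≈ 7.6.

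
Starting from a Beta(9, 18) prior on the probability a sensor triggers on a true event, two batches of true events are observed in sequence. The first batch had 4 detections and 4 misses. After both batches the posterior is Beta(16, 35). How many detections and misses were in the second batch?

3 detections and 13 misses

Because Beta–binomial updating is additive in the counts, the combined data contributed (α_post−α_prior, β_post−β_prior) successes and failures.
Total across both batches: 16−9=7 detections, 35−18=17 misses.
Subtract the first batch: 7−4=3 detections and 17−4=13 misses.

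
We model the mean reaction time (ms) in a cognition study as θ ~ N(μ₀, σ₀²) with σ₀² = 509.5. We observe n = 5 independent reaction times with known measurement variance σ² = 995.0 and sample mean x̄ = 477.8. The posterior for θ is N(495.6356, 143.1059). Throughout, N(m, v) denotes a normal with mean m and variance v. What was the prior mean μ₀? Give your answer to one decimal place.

With known observation variance, the Normal–Normal posterior has precision τ_n = τ₀ + n/σ² and mean μ_n = (τ₀μ₀ + (n/σ²)x̄)/τ_n.
Here τ₀ = 1/509.5 = 0.001963 and τ_data = 5/995.0 = 0.005025, so τ_n = 0.006988.
Rearranging for μ₀: μ₀ = (μ_n·τ_n − τ_data·x̄)/τ₀ = (495.6356·0.006988 − 0.005025·477.8) / 0.001963 = 1.062557/0.001963 ≈ 541.3.

μ₀ = 541.3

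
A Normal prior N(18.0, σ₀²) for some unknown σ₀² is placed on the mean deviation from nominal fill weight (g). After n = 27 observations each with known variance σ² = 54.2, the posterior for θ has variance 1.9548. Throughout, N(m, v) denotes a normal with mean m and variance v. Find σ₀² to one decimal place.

σ₀² = 74.6

Posterior precision equals prior precision plus data precision: 1/σ_n² = 1/σ₀² + n/σ².
So 1/σ₀² = 1/1.9548 − 27/54.2 = 0.511561 − 0.498155 = 0.013406.
Hence σ₀² = 1/0.013406 ≈ 74.6.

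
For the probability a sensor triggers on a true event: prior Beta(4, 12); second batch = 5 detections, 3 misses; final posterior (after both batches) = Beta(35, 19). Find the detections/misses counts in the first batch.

Because Beta–binomial updating is additive in the counts, the combined data contributed (α_post−α_prior, β_post−β_prior) successes and failures.
Total across both batches: 35−4=31 detections, 19−12=7 misses.
Subtract the second batch: 31−5=26 detections and 7−3=4 misses.

26 detections and 4 misses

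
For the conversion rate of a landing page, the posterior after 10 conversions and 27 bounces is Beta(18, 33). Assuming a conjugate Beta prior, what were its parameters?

Beta(8, 6)

A Beta(a, b) prior with s successes and f failures in binomial data gives a Beta(a+s, b+f) posterior.
Subtract the data counts: 18−10=8, 33−27=6.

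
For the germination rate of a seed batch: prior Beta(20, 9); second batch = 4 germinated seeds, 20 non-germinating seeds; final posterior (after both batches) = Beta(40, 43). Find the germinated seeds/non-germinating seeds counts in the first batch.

Because Beta–binomial updating is additive in the counts, the combined data contributed (α_post−α_prior, β_post−β_prior) successes and failures.
Total across both batches: 40−20=20 germinated seeds, 43−9=34 non-germinating seeds.
Subtract the second batch: 20−4=16 germinated seeds and 34−20=14 non-germinating seeds.

16 germinated seeds and 14 non-germinating seeds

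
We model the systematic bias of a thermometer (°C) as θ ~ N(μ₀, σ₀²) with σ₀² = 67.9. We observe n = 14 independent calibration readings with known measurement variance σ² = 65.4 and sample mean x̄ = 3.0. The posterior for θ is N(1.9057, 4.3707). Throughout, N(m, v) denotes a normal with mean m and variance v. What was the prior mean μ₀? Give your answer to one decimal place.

With known observation variance, the Normal–Normal posterior has precision τ_n = τ₀ + n/σ² and mean μ_n = (τ₀μ₀ + (n/σ²)x̄)/τ_n.
Here τ₀ = 1/67.9 = 0.014728 and τ_data = 14/65.4 = 0.214067, so τ_n = 0.228795.
Rearranging for μ₀: μ₀ = (μ_n·τ_n − τ_data·x̄)/τ₀ = (1.9057·0.228795 − 0.214067·3.0) / 0.014728 = -0.206186/0.014728 ≈ -14.0.

μ₀ = -14.0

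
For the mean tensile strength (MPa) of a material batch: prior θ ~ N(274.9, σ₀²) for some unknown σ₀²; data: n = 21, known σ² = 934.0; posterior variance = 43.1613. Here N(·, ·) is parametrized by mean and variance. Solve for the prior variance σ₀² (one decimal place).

σ₀² = 1459.9

For the Normal–Normal model with known σ², precisions add: τ_n = τ₀ + n/σ².
So 1/σ₀² = 1/43.1613 − 21/934.0 = 0.023169 − 0.022484 = 0.000685.
Hence σ₀² = 1/0.000685 ≈ 1459.9.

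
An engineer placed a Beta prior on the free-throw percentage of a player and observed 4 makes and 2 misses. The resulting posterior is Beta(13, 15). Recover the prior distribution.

Beta is conjugate to the binomial likelihood: posterior = Beta(a+s, b+f).
Subtract the data counts: 13−4=9, 15−2=13.

Beta(9, 13)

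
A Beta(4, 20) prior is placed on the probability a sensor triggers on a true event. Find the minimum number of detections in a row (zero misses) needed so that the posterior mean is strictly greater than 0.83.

k = 94

After k detections and 0 misses the posterior is Beta(4+k, 20), with mean (4+k)/(4+20+k).
Set (4+k)/(24+k) > 0.83 and solve: k > (0.83·24 − 4)/(1 − 0.83) = 93.647.
The smallest integer exceeding 93.647 is 94, and checking k=94: (98)/(118) = 0.8305 > 0.83.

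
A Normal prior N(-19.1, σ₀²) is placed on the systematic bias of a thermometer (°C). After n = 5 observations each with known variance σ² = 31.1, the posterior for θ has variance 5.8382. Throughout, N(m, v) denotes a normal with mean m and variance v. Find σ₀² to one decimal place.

For the Normal–Normal model with known σ², precisions add: τ_n = τ₀ + n/σ².
So 1/σ₀² = 1/5.8382 − 5/31.1 = 0.171286 − 0.160772 = 0.010514.
Hence σ₀² = 1/0.010514 ≈ 95.1.

σ₀² = 95.1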